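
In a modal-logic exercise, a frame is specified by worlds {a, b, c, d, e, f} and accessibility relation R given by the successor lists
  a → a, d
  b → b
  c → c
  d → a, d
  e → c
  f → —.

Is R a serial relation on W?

No

Serial: no — f has no R-successor.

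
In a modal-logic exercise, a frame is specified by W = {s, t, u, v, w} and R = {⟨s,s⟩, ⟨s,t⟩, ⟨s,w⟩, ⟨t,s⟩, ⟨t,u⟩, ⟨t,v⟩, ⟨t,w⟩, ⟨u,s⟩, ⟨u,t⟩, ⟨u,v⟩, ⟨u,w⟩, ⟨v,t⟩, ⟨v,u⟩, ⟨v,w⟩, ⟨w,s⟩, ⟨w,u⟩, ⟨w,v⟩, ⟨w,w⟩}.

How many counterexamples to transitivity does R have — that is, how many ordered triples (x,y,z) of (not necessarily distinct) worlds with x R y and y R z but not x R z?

Enumerating: (s,t,u), (s,t,v), (s,w,u), (s,w,v), (t,s,t), (t,u,t), (t,v,t), (u,t,u), (u,v,u), (u,w,u), (v,t,s), (v,t,v), … and 7 more.
Total: 19.

19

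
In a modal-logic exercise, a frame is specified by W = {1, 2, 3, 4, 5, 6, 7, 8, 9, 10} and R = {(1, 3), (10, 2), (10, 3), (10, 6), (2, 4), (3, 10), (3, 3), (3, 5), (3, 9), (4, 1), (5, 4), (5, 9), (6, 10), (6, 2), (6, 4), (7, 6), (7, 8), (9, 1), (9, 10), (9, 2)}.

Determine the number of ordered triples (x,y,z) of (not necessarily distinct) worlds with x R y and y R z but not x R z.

30

Enumerating: (1,3,10), (1,3,5), (1,3,9), (10,2,4), (10,3,10), (10,3,5), (10,3,9), (10,6,10), (10,6,4), (2,4,1), (3,10,2), (3,10,6), … and 18 more.
Total: 30.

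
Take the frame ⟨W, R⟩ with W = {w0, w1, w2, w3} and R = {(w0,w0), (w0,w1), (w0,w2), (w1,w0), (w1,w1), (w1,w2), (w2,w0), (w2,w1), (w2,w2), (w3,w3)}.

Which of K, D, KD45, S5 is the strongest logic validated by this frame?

Serial (axiom D): yes — every world has a successor (e.g. w0 R w0).
Euclidean (axiom 5): yes — any two successors of a common world are R-related.
Transitive (axiom 4): yes — every two-step R-path is closed by a direct edge.
Reflexive (axiom T): yes — every world is R-related to itself.
So F validates K, D, KD45, S5. The strongest is S5.

S5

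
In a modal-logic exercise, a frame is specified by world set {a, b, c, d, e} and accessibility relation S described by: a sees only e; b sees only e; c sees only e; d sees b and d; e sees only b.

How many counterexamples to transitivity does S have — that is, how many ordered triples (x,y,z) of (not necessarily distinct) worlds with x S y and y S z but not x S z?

5

Enumerating: (a,e,b), (b,e,b), (c,e,b), (d,b,e), (e,b,e).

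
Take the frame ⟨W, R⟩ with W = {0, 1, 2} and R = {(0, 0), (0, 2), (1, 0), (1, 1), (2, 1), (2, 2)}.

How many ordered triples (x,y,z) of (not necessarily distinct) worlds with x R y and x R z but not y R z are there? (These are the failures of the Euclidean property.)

Enumerating: (0,2,0), (1,0,1), (2,1,2).

3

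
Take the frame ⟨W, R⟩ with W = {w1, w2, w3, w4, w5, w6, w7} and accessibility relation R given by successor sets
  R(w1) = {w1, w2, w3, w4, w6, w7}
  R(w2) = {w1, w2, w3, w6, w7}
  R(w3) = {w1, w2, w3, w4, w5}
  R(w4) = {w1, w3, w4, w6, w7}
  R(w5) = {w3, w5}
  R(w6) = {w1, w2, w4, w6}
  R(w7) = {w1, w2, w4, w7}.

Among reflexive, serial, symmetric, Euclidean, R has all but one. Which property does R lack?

Reflexive: yes — every world is R-related to itself.
Serial: yes — every world has a successor (e.g. w1 R w1).
Symmetric: yes — every pair in R has its reverse in R.
Euclidean: no — w1 R w2 and w1 R w4, but not w2 R w4.
Only Euclidean fails.

Euclidean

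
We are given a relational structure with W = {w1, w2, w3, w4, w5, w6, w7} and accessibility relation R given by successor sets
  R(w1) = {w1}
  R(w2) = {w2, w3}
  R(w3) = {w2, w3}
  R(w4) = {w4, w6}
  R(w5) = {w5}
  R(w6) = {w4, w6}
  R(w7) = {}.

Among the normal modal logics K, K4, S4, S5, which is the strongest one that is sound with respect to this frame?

K4

Transitive (axiom 4): yes — every two-step R-path is closed by a direct edge.
Reflexive (axiom T): no — w7 is not related to itself.
Euclidean (axiom 5): yes — any two successors of a common world are R-related.
So F validates K, K4; S4 would additionally require R to be reflexive. The strongest is K4.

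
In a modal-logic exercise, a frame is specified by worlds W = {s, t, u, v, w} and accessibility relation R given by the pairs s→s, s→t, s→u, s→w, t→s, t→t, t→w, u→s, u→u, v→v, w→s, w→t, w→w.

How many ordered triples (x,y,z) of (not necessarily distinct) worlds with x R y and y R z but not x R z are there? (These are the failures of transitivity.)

Enumerating: (t,s,u), (u,s,t), (u,s,w), (w,s,u).

4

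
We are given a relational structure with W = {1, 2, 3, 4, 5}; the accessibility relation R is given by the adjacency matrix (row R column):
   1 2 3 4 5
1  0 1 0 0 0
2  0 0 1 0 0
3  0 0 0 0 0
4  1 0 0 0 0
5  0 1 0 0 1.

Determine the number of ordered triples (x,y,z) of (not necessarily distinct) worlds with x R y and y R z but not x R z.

Enumerating: (1,2,3), (4,1,2), (5,2,3).

3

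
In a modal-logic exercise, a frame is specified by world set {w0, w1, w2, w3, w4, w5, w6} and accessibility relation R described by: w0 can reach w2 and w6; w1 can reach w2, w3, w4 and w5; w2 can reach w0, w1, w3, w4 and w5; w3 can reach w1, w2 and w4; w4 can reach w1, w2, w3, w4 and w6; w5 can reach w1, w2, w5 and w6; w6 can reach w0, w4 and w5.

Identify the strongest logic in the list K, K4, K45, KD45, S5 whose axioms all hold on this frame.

Transitive (axiom 4): no — w0 R w2 and w2 R w1, but not w0 R w1.
Euclidean (axiom 5): no — w0 R w2 and w0 R w6, but not w2 R w6.
Serial (axiom D): yes — every world has a successor (e.g. w0 R w2).
Reflexive (axiom T): no — w0 is not related to itself.
So F validates K; K4 would additionally require R to be transitive. The strongest is K.

K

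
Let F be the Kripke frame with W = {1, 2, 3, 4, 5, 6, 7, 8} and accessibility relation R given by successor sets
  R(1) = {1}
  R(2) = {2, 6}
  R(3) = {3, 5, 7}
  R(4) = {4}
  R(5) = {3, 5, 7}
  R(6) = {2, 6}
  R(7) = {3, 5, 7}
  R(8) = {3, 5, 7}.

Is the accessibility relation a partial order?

Reflexive: no — 8 is not related to itself.
Transitive: yes — every two-step R-path is closed by a direct edge.
Antisymmetric: no — 2 R 6 and 6 R 2 with 2 ≠ 6.
So R is not a partial order.

No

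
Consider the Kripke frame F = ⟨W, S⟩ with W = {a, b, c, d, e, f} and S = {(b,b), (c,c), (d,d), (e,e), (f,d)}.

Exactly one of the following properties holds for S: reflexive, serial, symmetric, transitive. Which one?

Reflexive: no — a is not related to itself.
Serial: no — a has no S-successor.
Symmetric: no — f S d but not d S f.
Transitive: yes — every two-step S-path is closed by a direct edge.
Only transitive holds.

transitive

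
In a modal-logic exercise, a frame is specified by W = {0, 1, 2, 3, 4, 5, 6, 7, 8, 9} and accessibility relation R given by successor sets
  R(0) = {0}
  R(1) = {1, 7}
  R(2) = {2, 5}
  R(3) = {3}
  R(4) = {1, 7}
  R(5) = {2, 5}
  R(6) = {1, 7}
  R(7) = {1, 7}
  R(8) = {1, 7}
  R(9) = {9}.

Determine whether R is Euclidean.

Yes

Euclidean: yes — any two successors of a common world are R-related.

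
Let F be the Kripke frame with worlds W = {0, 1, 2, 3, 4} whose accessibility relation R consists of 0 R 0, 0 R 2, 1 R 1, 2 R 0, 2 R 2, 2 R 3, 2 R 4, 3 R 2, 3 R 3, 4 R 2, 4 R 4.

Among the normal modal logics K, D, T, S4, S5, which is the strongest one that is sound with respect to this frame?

Serial (axiom D): yes — every world has a successor (e.g. 0 R 0).
Reflexive (axiom T): yes — every world is R-related to itself.
Transitive (axiom 4): no — 0 R 2 and 2 R 3, but not 0 R 3.
Euclidean (axiom 5): no — 2 R 0 and 2 R 3, but not 0 R 3.
So F validates K, D, T; S4 would additionally require R to be transitive. The strongest is T.

T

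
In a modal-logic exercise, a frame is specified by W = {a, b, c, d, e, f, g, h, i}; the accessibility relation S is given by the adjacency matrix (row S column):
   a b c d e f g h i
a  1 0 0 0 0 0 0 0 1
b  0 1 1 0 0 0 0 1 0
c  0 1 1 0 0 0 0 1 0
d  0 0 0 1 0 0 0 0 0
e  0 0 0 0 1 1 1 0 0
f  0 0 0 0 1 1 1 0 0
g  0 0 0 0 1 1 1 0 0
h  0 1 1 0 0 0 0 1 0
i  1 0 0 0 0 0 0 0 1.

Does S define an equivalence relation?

Reflexive: yes — every world is S-related to itself.
Symmetric: yes — every pair in S has its reverse in S.
Transitive: yes — every two-step S-path is closed by a direct edge.
So S is an equivalence relation.

Yes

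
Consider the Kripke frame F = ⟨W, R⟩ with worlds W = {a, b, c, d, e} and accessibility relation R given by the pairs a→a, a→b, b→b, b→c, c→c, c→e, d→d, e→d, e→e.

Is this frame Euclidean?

No

Euclidean: no — a R b and a R a, but not b R a.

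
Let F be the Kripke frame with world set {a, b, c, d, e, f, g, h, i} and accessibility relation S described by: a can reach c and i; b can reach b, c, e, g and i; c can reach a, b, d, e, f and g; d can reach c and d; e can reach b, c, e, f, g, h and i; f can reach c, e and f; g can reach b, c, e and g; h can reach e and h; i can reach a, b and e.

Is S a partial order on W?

Reflexive: no — a is not related to itself.
Transitive: no — a S c and c S b, but not a S b.
Antisymmetric: no — a S c and c S a with a ≠ c.
So S is not a partial order.

No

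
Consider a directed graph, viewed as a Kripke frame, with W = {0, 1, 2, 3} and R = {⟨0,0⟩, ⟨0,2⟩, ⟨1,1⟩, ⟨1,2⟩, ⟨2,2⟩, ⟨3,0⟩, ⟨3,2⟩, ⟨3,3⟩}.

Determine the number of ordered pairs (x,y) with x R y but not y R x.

4

Enumerating: (0,2), (1,2), (3,0), (3,2).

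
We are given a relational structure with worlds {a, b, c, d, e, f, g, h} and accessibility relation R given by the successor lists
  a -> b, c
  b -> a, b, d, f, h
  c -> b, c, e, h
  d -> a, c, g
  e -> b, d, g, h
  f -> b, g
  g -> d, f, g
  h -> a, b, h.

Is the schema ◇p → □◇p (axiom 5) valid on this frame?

The schema 5 characterises exactly the Euclidean frames.
Euclidean: no — a R b and a R c, but not b R c.

No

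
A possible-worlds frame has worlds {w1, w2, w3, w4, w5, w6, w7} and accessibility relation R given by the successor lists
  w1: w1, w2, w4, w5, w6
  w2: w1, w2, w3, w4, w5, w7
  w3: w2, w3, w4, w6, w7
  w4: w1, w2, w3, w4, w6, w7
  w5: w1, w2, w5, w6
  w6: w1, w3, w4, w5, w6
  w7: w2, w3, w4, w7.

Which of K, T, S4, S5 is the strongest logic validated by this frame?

Reflexive (axiom T): yes — every world is R-related to itself.
Transitive (axiom 4): no — w1 R w2 and w2 R w3, but not w1 R w3.
Euclidean (axiom 5): no — w1 R w2 and w1 R w6, but not w2 R w6.
So F validates K, T; S4 would additionally require R to be transitive. The strongest is T.

T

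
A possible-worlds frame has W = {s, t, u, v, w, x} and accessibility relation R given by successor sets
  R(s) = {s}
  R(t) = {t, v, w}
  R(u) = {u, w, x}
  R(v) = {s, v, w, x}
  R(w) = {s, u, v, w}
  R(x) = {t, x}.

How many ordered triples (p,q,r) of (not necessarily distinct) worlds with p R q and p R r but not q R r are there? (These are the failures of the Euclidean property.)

19

Enumerating: (t,v,t), (t,w,t), (u,w,x), (u,x,u), (u,x,w), (v,s,v), (v,s,w), (v,s,x), (v,w,x), (v,x,s), (v,x,v), (v,x,w), … and 7 more.
Total: 19.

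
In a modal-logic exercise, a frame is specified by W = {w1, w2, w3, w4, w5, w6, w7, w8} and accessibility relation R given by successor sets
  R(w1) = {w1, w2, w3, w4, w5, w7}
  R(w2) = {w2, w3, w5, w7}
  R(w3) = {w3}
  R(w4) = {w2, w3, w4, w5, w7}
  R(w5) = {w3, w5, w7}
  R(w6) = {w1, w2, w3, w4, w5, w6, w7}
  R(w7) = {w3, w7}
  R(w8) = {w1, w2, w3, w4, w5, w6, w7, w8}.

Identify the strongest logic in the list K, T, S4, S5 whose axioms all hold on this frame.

Reflexive (axiom T): yes — every world is R-related to itself.
Transitive (axiom 4): yes — every two-step R-path is closed by a direct edge.
Euclidean (axiom 5): no — w1 R w2 and w1 R w4, but not w2 R w4.
So F validates K, T, S4; S5 would additionally require R to be Euclidean. The strongest is S4.

S4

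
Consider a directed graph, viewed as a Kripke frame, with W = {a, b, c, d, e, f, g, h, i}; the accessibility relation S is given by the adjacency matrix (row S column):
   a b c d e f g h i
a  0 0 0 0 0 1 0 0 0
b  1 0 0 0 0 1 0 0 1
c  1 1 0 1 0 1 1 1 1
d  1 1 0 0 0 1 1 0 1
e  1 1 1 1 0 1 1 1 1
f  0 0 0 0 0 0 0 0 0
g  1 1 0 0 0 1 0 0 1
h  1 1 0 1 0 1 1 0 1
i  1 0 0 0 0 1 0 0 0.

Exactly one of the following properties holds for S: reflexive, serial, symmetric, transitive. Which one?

transitive

Reflexive: no — a is not related to itself.
Serial: no — f has no S-successor.
Symmetric: no — a S f but not f S a.
Transitive: yes — every two-step S-path is closed by a direct edge.
Only transitive holds.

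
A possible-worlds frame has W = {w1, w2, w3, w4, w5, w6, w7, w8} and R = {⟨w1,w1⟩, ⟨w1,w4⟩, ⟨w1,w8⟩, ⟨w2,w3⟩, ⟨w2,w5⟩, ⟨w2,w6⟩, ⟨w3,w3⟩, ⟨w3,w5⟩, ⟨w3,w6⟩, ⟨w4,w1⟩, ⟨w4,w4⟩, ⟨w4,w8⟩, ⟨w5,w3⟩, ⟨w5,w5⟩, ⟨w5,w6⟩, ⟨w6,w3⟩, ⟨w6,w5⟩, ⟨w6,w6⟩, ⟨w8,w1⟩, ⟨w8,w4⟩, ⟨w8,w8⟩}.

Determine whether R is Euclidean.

Yes

Euclidean: yes — any two successors of a common world are R-related.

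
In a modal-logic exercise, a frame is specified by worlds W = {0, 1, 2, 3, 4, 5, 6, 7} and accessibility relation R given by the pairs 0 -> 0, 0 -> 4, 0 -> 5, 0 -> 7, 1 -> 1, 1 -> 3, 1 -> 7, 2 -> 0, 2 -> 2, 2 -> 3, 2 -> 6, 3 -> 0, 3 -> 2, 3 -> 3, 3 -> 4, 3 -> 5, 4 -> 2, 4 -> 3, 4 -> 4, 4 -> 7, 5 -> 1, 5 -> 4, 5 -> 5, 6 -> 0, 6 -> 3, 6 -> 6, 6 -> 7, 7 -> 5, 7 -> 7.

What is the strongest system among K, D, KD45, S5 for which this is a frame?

D

Serial (axiom D): yes — every world has a successor (e.g. 0 R 0).
Euclidean (axiom 5): no — 0 R 4 and 0 R 5, but not 4 R 5.
Transitive (axiom 4): no — 0 R 4 and 4 R 2, but not 0 R 2.
Reflexive (axiom T): yes — every world is R-related to itself.
So F validates K, D; KD45 would additionally require R to be Euclidean and transitive. The strongest is D.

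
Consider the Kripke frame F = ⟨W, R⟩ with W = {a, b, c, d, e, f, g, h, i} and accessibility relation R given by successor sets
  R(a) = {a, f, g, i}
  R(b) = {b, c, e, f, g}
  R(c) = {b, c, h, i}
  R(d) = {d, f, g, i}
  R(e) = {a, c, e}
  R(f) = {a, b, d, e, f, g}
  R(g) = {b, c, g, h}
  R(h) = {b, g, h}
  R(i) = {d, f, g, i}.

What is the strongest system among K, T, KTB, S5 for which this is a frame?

T

Reflexive (axiom T): yes — every world is R-related to itself.
Symmetric (axiom B): no — a R g but not g R a.
Euclidean (axiom 5): no — a R f and a R i, but not f R i.
So F validates K, T; KTB would additionally require R to be symmetric. The strongest is T.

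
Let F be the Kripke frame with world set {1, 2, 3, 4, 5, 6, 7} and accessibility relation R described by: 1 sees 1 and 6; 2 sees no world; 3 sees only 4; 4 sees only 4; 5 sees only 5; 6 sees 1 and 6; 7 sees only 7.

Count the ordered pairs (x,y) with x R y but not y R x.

Enumerating: (3,4).

1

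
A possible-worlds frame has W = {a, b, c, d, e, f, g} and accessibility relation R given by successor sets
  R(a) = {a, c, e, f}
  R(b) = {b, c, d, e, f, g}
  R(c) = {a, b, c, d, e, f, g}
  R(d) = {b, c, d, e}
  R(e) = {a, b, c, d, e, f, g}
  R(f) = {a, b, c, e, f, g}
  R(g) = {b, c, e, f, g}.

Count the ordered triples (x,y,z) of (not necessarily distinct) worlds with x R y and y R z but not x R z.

Enumerating: (a,c,b), (a,c,d), (a,c,g), (a,e,b), (a,e,d), (a,e,g), (a,f,b), (a,f,g), (b,c,a), (b,e,a), (b,f,a), (d,b,f), … and 16 more.
Total: 28.

28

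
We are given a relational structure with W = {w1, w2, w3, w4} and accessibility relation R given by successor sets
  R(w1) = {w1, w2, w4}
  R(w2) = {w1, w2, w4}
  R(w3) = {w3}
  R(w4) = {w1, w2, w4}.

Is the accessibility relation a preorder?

Reflexive: yes — every world is R-related to itself.
Transitive: yes — every two-step R-path is closed by a direct edge.
So R is a preorder.

Yes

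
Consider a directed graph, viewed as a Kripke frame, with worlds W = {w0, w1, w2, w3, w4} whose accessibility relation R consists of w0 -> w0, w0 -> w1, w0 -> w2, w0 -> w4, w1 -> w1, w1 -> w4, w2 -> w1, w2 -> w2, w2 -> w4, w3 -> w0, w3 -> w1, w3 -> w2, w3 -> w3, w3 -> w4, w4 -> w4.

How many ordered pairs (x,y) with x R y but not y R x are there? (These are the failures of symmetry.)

10

Enumerating: (w0,w1), (w0,w2), (w0,w4), (w1,w4), (w2,w1), (w2,w4), (w3,w0), (w3,w1), (w3,w2), (w3,w4).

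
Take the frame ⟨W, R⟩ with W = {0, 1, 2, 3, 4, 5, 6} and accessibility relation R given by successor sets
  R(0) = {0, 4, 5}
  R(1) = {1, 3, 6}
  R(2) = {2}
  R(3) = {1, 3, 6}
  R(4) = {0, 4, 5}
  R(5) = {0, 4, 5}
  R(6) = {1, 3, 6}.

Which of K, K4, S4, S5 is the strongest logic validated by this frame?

S5

Transitive (axiom 4): yes — every two-step R-path is closed by a direct edge.
Reflexive (axiom T): yes — every world is R-related to itself.
Euclidean (axiom 5): yes — any two successors of a common world are R-related.
So F validates K, K4, S4, S5. The strongest is S5.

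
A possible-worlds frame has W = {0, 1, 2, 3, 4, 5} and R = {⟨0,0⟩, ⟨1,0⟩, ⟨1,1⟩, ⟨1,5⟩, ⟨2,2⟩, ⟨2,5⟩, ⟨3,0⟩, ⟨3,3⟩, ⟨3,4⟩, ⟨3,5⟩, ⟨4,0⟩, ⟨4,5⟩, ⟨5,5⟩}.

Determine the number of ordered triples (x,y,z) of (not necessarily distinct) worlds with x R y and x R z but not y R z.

15

Enumerating: (1,0,1), (1,0,5), (1,5,0), (1,5,1), (2,5,2), (3,0,3), (3,0,4), (3,0,5), (3,4,3), (3,4,4), (3,5,0), (3,5,3), (3,5,4), (4,0,5), (4,5,0).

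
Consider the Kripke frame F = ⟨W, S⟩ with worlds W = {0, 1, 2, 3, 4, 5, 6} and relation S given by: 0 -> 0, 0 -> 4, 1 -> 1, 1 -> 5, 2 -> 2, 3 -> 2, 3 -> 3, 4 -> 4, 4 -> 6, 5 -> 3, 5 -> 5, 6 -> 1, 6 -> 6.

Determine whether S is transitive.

No

Transitive: no — 0 S 4 and 4 S 6, but not 0 S 6.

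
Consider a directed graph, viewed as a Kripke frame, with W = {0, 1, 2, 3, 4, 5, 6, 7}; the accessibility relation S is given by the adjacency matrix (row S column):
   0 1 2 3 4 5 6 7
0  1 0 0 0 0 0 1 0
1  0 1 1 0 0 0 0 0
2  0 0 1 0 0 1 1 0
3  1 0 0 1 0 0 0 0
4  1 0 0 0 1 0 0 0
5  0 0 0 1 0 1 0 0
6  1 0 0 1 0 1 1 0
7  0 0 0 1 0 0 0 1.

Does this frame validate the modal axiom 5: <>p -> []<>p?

Axiom 5 corresponds to the accessibility relation being Euclidean.
Euclidean: no — 2 S 5 and 2 S 6, but not 5 S 6.

No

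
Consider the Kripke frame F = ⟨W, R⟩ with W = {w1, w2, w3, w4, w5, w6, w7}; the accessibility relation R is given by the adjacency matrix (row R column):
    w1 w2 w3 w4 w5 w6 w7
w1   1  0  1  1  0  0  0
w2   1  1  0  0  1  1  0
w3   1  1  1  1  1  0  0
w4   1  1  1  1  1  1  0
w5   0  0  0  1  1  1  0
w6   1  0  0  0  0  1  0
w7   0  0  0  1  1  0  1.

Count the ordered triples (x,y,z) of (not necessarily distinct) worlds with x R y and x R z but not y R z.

32

Enumerating: (w2,w1,w2), (w2,w1,w5), (w2,w1,w6), (w2,w5,w1), (w2,w5,w2), (w2,w6,w2), (w2,w6,w5), (w3,w1,w2), (w3,w1,w5), (w3,w2,w3), (w3,w2,w4), (w3,w5,w1), … and 20 more.
Total: 32.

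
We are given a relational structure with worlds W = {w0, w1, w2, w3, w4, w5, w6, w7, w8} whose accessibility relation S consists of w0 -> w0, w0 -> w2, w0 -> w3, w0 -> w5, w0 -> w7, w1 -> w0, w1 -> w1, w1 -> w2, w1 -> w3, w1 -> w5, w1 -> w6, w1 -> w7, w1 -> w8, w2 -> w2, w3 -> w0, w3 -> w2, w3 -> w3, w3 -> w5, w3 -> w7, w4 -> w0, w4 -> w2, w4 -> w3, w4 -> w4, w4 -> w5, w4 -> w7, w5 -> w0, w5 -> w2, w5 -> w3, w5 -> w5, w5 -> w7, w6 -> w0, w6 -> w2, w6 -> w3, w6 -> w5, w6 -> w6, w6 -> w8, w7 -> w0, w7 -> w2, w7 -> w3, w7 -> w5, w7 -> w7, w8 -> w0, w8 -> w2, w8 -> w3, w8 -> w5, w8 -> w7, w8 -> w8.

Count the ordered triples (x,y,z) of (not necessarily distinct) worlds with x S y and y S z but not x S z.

Enumerating: (w6,w0,w7), (w6,w3,w7), (w6,w5,w7), (w6,w8,w7).

4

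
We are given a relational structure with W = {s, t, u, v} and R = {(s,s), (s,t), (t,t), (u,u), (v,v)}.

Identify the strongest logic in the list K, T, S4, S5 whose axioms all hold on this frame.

S4

Reflexive (axiom T): yes — every world is R-related to itself.
Transitive (axiom 4): yes — every two-step R-path is closed by a direct edge.
Euclidean (axiom 5): no — s R t and s R s, but not t R s.
So F validates K, T, S4; S5 would additionally require R to be Euclidean. The strongest is S4.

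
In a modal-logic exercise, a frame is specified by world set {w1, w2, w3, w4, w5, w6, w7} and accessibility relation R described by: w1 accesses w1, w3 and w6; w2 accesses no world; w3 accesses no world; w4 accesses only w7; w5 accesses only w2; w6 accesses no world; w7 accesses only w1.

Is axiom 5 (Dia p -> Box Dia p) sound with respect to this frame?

By correspondence theory, 5 is valid on a frame iff R is Euclidean.
Euclidean: no — w1 R w3 and w1 R w6, but not w3 R w6.

No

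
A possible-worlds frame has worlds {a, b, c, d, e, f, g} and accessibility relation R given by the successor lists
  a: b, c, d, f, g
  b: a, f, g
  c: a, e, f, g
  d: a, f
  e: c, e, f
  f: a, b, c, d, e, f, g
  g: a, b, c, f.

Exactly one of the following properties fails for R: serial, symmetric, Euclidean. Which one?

Serial: yes — every world has a successor (e.g. a R b).
Symmetric: yes — every pair in R has its reverse in R.
Euclidean: no — a R b and a R c, but not b R c.
Only Euclidean fails.

Euclidean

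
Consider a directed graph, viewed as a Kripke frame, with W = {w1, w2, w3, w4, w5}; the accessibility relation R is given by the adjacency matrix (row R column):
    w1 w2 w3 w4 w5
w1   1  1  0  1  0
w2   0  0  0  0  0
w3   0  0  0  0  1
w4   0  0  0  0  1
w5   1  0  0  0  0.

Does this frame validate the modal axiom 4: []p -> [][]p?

By correspondence theory, 4 is valid on a frame iff R is transitive.
Transitive: no — w1 R w4 and w4 R w5, but not w1 R w5.

No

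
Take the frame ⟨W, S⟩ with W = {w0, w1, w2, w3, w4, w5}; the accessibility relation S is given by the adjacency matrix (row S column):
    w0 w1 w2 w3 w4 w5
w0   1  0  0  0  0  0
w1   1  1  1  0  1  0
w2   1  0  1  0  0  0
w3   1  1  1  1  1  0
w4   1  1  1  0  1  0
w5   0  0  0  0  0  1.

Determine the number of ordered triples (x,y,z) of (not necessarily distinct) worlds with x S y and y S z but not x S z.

0

S is transitive; there are no such tuples.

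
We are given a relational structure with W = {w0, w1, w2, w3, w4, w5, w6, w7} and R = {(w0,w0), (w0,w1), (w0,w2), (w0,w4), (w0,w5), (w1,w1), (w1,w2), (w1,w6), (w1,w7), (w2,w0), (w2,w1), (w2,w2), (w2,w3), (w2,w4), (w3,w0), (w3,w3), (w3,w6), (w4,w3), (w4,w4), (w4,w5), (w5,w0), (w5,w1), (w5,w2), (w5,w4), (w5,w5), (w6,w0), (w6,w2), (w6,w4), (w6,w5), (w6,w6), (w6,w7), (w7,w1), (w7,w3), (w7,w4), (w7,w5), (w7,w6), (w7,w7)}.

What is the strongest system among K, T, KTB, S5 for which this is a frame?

T

Reflexive (axiom T): yes — every world is R-related to itself.
Symmetric (axiom B): no — w0 R w1 but not w1 R w0.
Euclidean (axiom 5): no — w0 R w1 and w0 R w4, but not w1 R w4.
So F validates K, T; KTB would additionally require R to be symmetric. The strongest is T.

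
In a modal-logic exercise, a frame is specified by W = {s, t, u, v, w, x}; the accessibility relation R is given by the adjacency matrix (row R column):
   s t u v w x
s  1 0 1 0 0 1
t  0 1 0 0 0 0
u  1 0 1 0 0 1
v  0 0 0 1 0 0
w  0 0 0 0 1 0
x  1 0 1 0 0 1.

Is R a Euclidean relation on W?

Yes

Euclidean: yes — any two successors of a common world are R-related.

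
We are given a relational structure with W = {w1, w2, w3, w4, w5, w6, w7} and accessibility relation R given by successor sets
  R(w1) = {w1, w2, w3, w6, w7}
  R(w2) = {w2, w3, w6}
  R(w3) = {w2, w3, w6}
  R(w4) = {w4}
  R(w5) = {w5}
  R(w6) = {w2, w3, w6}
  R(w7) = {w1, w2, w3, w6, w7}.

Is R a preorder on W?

Yes

Reflexive: yes — every world is R-related to itself.
Transitive: yes — every two-step R-path is closed by a direct edge.
So R is a preorder.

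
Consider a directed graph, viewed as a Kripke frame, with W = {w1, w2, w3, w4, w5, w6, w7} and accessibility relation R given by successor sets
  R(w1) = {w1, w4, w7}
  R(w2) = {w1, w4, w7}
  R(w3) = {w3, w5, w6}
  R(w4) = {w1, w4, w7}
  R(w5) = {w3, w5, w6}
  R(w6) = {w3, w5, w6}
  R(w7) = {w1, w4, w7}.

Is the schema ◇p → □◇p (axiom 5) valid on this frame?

Yes

The schema 5 characterises exactly the Euclidean frames.
Euclidean: yes — any two successors of a common world are R-related.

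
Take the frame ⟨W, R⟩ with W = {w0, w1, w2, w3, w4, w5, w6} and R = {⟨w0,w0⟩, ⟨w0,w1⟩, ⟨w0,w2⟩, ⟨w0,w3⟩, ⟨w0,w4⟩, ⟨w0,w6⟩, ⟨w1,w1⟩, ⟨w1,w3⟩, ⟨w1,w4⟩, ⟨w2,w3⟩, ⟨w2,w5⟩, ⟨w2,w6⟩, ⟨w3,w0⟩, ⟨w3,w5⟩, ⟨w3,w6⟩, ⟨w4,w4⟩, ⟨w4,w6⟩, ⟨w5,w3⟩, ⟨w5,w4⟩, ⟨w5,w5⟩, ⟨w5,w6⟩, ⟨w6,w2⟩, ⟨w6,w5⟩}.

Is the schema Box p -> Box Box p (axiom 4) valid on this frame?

By correspondence theory, 4 is valid on a frame iff R is transitive.
Transitive: no — w0 R w2 and w2 R w5, but not w0 R w5.

No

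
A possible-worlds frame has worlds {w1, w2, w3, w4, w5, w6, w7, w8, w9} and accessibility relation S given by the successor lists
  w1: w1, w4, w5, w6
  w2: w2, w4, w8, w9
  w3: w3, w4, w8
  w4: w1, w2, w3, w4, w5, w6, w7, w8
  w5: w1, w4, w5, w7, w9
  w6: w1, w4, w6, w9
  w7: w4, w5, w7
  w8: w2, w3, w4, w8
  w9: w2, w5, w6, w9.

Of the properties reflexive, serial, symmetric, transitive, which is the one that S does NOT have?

transitive

Reflexive: yes — every world is S-related to itself.
Serial: yes — every world has a successor (e.g. w1 S w1).
Symmetric: yes — every pair in S has its reverse in S.
Transitive: no — w1 S w4 and w4 S w2, but not w1 S w2.
Only transitive fails.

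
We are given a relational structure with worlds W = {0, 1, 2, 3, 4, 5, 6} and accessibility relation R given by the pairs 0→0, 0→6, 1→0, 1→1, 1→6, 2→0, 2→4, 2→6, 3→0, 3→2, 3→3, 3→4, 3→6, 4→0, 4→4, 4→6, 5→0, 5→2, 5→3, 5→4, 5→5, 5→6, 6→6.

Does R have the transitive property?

Transitive: yes — every two-step R-path is closed by a direct edge.

Yes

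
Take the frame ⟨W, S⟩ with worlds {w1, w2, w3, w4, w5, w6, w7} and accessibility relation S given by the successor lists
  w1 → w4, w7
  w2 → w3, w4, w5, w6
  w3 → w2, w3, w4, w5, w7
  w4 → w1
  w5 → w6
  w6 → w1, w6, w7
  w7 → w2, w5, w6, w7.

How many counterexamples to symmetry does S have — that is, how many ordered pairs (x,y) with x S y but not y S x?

Enumerating: (w1,w7), (w2,w4), (w2,w5), (w2,w6), (w3,w4), (w3,w5), (w3,w7), (w5,w6), (w6,w1), (w7,w2), (w7,w5).

11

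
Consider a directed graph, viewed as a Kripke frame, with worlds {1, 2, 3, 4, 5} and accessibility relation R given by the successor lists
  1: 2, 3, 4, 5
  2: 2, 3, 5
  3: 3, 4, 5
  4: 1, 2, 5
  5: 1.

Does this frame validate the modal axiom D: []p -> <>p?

Axiom D corresponds to the accessibility relation being serial.
Serial: yes — every world has a successor (e.g. 1 R 2).

Yes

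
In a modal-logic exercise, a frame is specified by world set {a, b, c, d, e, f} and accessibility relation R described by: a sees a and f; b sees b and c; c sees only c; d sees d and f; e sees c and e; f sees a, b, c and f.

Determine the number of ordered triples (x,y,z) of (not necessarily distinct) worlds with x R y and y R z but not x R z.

Enumerating: (a,f,b), (a,f,c), (d,f,a), (d,f,b), (d,f,c).

5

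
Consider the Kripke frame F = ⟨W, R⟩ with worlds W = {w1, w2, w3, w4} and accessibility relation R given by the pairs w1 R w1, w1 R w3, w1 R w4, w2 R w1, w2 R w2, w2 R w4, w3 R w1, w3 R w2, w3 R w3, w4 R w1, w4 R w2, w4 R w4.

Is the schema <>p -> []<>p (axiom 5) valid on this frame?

No

The schema 5 characterises exactly the Euclidean frames.
Euclidean: no — w1 R w3 and w1 R w4, but not w3 R w4.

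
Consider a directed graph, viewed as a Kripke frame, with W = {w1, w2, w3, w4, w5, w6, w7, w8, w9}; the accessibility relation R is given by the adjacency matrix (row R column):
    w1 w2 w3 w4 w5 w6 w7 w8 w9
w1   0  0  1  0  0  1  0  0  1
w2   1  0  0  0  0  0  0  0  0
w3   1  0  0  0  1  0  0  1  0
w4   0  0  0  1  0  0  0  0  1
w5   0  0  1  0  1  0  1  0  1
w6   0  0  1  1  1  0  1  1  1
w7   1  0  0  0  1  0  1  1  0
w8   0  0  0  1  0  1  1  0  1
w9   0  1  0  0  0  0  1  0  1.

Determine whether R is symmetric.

Symmetric: no — w1 R w6 but not w6 R w1.

No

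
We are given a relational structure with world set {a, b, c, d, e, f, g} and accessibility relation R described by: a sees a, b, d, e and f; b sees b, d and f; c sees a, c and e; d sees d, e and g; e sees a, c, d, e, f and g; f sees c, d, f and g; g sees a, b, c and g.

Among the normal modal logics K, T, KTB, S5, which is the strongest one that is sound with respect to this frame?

Reflexive (axiom T): yes — every world is R-related to itself.
Symmetric (axiom B): no — a R b but not b R a.
Euclidean (axiom 5): no — a R b and a R e, but not b R e.
So F validates K, T; KTB would additionally require R to be symmetric. The strongest is T.

T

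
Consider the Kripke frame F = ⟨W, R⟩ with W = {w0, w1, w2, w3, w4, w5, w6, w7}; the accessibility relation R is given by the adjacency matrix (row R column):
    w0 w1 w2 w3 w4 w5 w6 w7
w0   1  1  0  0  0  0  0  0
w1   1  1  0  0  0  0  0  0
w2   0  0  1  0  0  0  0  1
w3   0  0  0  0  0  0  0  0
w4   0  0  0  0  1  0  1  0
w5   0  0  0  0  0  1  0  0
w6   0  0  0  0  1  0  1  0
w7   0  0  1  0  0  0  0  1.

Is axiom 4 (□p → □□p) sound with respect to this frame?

Axiom 4 corresponds to the accessibility relation being transitive.
Transitive: yes — every two-step R-path is closed by a direct edge.

Yes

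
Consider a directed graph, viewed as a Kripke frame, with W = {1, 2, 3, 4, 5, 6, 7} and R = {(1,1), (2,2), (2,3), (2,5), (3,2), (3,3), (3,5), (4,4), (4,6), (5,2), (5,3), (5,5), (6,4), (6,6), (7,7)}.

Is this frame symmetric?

Symmetric: yes — every pair in R has its reverse in R.

Yes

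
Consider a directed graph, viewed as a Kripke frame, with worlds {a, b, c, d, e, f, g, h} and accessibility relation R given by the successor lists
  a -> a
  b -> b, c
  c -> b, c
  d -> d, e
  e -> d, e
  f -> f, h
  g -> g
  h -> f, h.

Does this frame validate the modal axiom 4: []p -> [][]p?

Yes

By correspondence theory, 4 is valid on a frame iff R is transitive.
Transitive: yes — every two-step R-path is closed by a direct edge.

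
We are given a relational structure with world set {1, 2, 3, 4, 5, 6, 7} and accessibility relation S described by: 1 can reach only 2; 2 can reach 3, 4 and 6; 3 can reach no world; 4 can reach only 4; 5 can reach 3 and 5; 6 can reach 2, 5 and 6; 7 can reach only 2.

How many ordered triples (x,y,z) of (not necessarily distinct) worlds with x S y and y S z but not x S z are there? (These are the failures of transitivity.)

11

Enumerating: (1,2,3), (1,2,4), (1,2,6), (2,6,2), (2,6,5), (6,2,3), (6,2,4), (6,5,3), (7,2,3), (7,2,4), (7,2,6).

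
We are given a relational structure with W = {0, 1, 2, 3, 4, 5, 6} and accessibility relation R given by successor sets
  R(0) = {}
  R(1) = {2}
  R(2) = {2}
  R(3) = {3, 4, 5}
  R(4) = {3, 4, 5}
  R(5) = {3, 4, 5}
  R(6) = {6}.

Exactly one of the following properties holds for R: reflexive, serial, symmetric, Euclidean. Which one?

Euclidean

Reflexive: no — 0 is not related to itself.
Serial: no — 0 has no R-successor.
Symmetric: no — 1 R 2 but not 2 R 1.
Euclidean: yes — any two successors of a common world are R-related.
Only Euclidean holds.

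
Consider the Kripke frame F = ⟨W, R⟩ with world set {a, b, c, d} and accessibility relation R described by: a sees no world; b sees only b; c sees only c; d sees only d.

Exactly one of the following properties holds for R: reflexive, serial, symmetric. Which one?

Reflexive: no — a is not related to itself.
Serial: no — a has no R-successor.
Symmetric: yes — every pair in R has its reverse in R.
Only symmetric holds.

symmetric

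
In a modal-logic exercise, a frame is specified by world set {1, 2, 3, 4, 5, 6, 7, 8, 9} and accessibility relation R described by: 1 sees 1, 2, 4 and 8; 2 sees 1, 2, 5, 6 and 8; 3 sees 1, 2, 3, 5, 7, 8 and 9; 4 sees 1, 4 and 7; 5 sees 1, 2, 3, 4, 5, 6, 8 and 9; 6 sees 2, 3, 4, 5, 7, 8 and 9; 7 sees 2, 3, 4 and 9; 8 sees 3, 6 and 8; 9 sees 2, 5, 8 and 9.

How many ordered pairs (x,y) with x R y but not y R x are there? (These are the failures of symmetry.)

Enumerating: (1,8), (2,8), (3,1), (3,2), (3,9), (5,1), (5,4), (5,8), (6,3), (6,4), (6,7), (6,9), (7,2), (7,9), (9,2), (9,8).

16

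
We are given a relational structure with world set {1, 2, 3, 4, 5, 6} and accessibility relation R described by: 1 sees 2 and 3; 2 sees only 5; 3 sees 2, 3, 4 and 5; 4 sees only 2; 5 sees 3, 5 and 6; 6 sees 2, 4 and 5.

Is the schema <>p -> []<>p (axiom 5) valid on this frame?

Axiom 5 corresponds to the accessibility relation being Euclidean.
Euclidean: no — 1 R 2 and 1 R 3, but not 2 R 3.

No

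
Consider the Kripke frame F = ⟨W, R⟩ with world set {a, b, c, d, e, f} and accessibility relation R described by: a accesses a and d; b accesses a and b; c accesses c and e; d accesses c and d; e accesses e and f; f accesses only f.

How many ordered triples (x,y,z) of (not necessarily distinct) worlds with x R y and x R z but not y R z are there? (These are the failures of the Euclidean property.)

Enumerating: (a,d,a), (b,a,b), (c,e,c), (d,c,d), (e,f,e).

5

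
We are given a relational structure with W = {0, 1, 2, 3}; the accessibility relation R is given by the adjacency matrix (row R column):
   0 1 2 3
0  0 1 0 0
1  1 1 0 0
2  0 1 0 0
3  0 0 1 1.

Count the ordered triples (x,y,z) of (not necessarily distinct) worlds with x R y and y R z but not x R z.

3

Enumerating: (0,1,0), (2,1,0), (3,2,1).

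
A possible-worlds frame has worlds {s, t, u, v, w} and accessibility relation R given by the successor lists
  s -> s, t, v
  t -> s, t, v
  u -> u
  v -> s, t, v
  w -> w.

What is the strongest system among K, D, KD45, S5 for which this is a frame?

Serial (axiom D): yes — every world has a successor (e.g. s R s).
Euclidean (axiom 5): yes — any two successors of a common world are R-related.
Transitive (axiom 4): yes — every two-step R-path is closed by a direct edge.
Reflexive (axiom T): yes — every world is R-related to itself.
So F validates K, D, KD45, S5. The strongest is S5.

S5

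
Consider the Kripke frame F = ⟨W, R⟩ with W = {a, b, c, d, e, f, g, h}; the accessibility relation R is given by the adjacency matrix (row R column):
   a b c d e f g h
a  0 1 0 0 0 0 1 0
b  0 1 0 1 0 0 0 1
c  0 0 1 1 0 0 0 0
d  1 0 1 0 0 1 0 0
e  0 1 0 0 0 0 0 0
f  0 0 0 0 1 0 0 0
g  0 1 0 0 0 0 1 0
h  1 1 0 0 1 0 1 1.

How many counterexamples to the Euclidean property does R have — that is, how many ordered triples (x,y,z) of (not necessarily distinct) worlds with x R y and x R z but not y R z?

29

Enumerating: (a,b,g), (b,d,b), (b,d,d), (b,d,h), (b,h,d), (c,d,d), (d,a,a), (d,a,c), (d,a,f), (d,c,a), (d,c,f), (d,f,a), … and 17 more.
Total: 29.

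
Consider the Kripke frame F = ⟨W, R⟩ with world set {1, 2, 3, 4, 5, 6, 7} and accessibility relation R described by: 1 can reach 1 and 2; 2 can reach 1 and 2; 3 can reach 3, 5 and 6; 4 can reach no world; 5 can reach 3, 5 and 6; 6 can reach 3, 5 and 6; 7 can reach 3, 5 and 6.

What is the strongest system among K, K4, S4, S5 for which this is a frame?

K4

Transitive (axiom 4): yes — every two-step R-path is closed by a direct edge.
Reflexive (axiom T): no — 4 is not related to itself.
Euclidean (axiom 5): yes — any two successors of a common world are R-related.
So F validates K, K4; S4 would additionally require R to be reflexive. The strongest is K4.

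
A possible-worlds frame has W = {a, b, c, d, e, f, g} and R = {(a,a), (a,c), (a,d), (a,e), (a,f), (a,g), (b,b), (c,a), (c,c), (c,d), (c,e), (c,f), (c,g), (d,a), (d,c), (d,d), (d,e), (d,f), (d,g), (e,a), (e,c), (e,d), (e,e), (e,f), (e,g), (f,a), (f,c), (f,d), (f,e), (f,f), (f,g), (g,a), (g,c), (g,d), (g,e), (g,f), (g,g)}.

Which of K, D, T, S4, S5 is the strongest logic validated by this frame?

Serial (axiom D): yes — every world has a successor (e.g. a R a).
Reflexive (axiom T): yes — every world is R-related to itself.
Transitive (axiom 4): yes — every two-step R-path is closed by a direct edge.
Euclidean (axiom 5): yes — any two successors of a common world are R-related.
So F validates K, D, T, S4, S5. The strongest is S5.

S5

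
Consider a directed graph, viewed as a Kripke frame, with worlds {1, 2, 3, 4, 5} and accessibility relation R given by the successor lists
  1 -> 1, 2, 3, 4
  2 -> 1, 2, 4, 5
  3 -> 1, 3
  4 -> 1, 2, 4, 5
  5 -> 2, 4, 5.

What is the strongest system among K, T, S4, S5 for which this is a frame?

T

Reflexive (axiom T): yes — every world is R-related to itself.
Transitive (axiom 4): no — 1 R 2 and 2 R 5, but not 1 R 5.
Euclidean (axiom 5): no — 1 R 2 and 1 R 3, but not 2 R 3.
So F validates K, T; S4 would additionally require R to be transitive. The strongest is T.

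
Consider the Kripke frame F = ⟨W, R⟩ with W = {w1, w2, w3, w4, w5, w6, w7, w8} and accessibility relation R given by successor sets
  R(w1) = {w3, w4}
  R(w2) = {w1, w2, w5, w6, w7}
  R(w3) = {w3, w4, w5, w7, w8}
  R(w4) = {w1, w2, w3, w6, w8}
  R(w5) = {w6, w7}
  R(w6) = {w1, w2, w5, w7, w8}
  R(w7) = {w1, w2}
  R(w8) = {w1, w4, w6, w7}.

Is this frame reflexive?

No

Reflexive: no — w1 is not related to itself.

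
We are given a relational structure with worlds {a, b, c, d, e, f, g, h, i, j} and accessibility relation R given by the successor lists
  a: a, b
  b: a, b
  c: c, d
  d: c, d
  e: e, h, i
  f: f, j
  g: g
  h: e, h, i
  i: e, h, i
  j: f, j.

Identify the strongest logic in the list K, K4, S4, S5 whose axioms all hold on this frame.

S5

Transitive (axiom 4): yes — every two-step R-path is closed by a direct edge.
Reflexive (axiom T): yes — every world is R-related to itself.
Euclidean (axiom 5): yes — any two successors of a common world are R-related.
So F validates K, K4, S4, S5. The strongest is S5.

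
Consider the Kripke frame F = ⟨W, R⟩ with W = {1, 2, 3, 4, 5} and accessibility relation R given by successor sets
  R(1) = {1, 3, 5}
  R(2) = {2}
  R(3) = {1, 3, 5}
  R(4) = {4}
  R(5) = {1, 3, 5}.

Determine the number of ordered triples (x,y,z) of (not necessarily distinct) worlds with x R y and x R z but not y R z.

R is Euclidean; there are no such tuples.

0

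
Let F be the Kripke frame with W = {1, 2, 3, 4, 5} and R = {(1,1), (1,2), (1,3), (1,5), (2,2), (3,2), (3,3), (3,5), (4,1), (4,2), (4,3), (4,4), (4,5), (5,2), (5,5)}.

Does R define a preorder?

Yes

Reflexive: yes — every world is R-related to itself.
Transitive: yes — every two-step R-path is closed by a direct edge.
So R is a preorder.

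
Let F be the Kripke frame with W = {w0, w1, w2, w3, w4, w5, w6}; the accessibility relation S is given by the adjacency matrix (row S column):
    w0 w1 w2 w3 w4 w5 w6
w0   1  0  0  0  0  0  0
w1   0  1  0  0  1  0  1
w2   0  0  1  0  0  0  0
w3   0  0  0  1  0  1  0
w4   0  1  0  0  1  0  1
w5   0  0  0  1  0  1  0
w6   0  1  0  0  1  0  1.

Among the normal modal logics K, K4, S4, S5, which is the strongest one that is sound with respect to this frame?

Transitive (axiom 4): yes — every two-step S-path is closed by a direct edge.
Reflexive (axiom T): yes — every world is S-related to itself.
Euclidean (axiom 5): yes — any two successors of a common world are S-related.
So F validates K, K4, S4, S5. The strongest is S5.

S5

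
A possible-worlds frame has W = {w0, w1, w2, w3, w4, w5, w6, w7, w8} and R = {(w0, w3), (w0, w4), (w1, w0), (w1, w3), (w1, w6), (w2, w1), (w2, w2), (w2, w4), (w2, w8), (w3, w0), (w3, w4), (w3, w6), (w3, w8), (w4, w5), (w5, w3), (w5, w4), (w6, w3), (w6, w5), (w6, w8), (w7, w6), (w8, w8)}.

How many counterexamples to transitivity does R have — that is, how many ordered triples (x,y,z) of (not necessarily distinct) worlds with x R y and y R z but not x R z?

30

Enumerating: (w0,w3,w0), (w0,w3,w6), (w0,w3,w8), (w0,w4,w5), (w1,w0,w4), (w1,w3,w4), (w1,w3,w8), (w1,w6,w5), (w1,w6,w8), (w2,w1,w0), (w2,w1,w3), (w2,w1,w6), … and 18 more.
Total: 30.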